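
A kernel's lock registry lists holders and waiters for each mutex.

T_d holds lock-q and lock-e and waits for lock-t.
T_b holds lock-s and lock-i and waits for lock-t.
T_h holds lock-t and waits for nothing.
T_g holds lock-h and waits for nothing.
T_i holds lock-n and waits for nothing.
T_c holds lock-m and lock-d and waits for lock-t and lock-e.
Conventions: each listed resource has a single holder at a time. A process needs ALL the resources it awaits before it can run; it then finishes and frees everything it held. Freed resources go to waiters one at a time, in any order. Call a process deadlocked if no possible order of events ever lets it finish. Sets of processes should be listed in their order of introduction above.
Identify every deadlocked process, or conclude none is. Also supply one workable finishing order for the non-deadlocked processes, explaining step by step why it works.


No process is deadlocked.
Key observation: no waiting chain loops back on itself — every chain ends at a process that waits on nothing, so everyone eventually runs.
The rest can finish in the order T_h, T_i, T_d, T_c, T_b, T_g.
Walking it through:
  T_h waits on nothing -> runs at once and releases lock-t
  T_i waits on nothing -> runs at once and releases lock-n
  T_d: everything it awaited (lock-t) is free; runs, freeing lock-q and lock-e
  T_c: everything it awaited (lock-t and lock-e) is free; runs, freeing lock-m and lock-d
  T_b: everything it awaited (lock-t) is free; runs, freeing lock-s and lock-i
  T_g waits on nothing -> runs at once and releases lock-h


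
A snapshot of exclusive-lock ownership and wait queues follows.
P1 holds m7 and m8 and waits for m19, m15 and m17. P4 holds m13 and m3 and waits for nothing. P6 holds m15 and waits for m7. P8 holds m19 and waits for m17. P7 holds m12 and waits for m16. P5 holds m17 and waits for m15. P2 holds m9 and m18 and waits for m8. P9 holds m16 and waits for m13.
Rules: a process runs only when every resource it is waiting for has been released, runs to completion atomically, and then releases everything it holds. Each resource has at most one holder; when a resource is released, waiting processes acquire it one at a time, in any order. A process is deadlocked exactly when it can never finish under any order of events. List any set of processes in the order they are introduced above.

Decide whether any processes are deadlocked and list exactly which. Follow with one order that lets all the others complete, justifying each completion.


The deadlocked set is P1, P6, P8, P5 and P2.
Key observation: the wait chain closes on itself along P1 -> P6 -> P1; P8 and P5 are caught in further circular waits and P2 waits into the deadlock from upstream.
One completion order for the rest: P4, P9, P7.
Check, step by step:
  P4 waits on nothing -> runs at once and releases m13 and m3
  run P9 (all its waits — m13 — are resolved); releases m16
  run P7 (all its waits — m16 — are resolved); releases m12


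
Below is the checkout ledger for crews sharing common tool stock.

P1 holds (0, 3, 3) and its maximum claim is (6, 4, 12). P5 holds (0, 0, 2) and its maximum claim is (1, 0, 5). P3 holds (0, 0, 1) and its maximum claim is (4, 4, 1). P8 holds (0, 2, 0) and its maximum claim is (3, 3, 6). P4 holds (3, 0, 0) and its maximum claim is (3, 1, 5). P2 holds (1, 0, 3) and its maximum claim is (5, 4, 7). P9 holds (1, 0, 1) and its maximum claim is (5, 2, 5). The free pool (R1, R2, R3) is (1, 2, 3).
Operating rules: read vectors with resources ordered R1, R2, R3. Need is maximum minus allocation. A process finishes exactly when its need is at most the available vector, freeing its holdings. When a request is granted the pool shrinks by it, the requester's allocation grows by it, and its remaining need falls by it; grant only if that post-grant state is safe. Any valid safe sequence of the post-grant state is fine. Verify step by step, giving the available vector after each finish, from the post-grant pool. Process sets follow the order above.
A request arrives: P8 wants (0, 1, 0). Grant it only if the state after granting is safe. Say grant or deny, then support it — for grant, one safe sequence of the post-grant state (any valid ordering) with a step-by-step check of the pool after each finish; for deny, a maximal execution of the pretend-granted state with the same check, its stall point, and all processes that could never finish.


DENY. Granting would leave the state unsafe.
Key observation: after P5, P4 the pool peaks at (4, 1, 5), and each blocked process is short somewhere: P1 on R1, R3; P3 on R2; P8 on R3; P2 on R2; P9 on R2.
On the post-grant state, P5, P4 is a maximal run — nothing extends it. Check, step by step:
  pool = (1, 1, 3)
  run P5 (needs (1, 0, 3), free (1, 1, 3)); after release of (0, 0, 2) the pool is (1, 1, 5)
  run P4 (needs (0, 1, 5), free (1, 1, 5)); after release of (3, 0, 0) the pool is (4, 1, 5)
  P1 cannot run: need (6, 1, 9) vs free (4, 1, 5) (insufficient R1 and R3)
  P3 cannot run: need (4, 4, 0) vs free (4, 1, 5) (insufficient R2)
  P8 cannot run: need (3, 0, 6) vs free (4, 1, 5) (insufficient R3)
  P2 cannot run: need (4, 4, 4) vs free (4, 1, 5) (insufficient R2)
  P9 cannot run: need (4, 2, 4) vs free (4, 1, 5) (insufficient R2)
Post-grant, the permanently blocked set is P1, P3, P8, P2 and P9.


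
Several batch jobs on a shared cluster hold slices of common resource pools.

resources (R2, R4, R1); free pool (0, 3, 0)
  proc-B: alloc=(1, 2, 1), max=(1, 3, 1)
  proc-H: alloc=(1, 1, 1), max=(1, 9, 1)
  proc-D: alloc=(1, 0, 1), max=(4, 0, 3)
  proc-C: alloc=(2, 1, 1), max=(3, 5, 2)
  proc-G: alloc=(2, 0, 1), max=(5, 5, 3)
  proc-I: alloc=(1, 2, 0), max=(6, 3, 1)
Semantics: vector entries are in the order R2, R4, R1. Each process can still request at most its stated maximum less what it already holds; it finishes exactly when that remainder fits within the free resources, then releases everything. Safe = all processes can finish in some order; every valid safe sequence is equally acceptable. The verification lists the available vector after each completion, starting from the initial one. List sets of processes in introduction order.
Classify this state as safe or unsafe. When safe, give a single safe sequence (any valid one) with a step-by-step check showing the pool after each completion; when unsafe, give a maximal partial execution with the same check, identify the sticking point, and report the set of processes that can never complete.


The state is SAFE; one workable sequence: proc-B, proc-C, proc-D, proc-G, proc-I, proc-H.
Key observation: proc-C marks the first exact bind of the order: its need (1, 4, 1) fits the free (1, 5, 1) with zero slack on a requested resource.
Check, step by step:
  pool = (0, 3, 0)
  proc-B needs (0, 1, 0) <= (0, 3, 0) -> finishes; pool += (1, 2, 1) = (1, 5, 1)
  proc-C needs (1, 4, 1) <= (1, 5, 1) -> finishes; pool += (2, 1, 1) = (3, 6, 2)
  proc-D needs (3, 0, 2) <= (3, 6, 2) -> finishes; pool += (1, 0, 1) = (4, 6, 3)
  proc-G needs (3, 5, 2) <= (4, 6, 3) -> finishes; pool += (2, 0, 1) = (6, 6, 4)
  proc-I needs (5, 1, 1) <= (6, 6, 4) -> finishes; pool += (1, 2, 0) = (7, 8, 4)
  proc-H needs (0, 8, 0) <= (7, 8, 4) -> finishes; pool += (1, 1, 1) = (8, 9, 5)


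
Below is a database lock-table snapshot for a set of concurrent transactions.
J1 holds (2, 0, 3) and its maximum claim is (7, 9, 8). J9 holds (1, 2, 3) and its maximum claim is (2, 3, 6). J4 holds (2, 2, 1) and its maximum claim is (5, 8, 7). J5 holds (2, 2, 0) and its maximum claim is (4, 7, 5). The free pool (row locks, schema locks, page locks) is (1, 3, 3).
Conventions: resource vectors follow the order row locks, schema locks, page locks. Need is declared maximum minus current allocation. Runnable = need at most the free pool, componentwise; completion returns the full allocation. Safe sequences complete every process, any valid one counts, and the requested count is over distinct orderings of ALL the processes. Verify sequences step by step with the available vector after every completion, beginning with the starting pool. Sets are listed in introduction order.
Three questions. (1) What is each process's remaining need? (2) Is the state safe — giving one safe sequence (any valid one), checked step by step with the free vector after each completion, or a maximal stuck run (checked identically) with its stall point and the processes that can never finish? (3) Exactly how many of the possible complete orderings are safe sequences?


(1) Remaining need (order row locks, schema locks, page locks):
  J1: (5, 9, 5)
  J9: (1, 1, 3)
  J4: (3, 6, 6)
  J5: (2, 5, 5)
(2) SAFE — a valid safe sequence is J9, J5, J4, J1.
Key observation: the order's first zero-slack moment is J9 ((1, 1, 3) needed, (1, 3, 3) free — a requested resource with nothing to spare).
Walking it through:
  pool = (1, 3, 3)
  J9 needs (1, 1, 3) <= (1, 3, 3) -> finishes; pool += (1, 2, 3) = (2, 5, 6)
  J5 needs (2, 5, 5) <= (2, 5, 6) -> finishes; pool += (2, 2, 0) = (4, 7, 6)
  J4 needs (3, 6, 6) <= (4, 7, 6) -> finishes; pool += (2, 2, 1) = (6, 9, 7)
  J1 needs (5, 9, 5) <= (6, 9, 7) -> finishes; pool += (2, 0, 3) = (8, 9, 10)
(3) Precisely 1 of the possible complete orderings is a safe sequence.


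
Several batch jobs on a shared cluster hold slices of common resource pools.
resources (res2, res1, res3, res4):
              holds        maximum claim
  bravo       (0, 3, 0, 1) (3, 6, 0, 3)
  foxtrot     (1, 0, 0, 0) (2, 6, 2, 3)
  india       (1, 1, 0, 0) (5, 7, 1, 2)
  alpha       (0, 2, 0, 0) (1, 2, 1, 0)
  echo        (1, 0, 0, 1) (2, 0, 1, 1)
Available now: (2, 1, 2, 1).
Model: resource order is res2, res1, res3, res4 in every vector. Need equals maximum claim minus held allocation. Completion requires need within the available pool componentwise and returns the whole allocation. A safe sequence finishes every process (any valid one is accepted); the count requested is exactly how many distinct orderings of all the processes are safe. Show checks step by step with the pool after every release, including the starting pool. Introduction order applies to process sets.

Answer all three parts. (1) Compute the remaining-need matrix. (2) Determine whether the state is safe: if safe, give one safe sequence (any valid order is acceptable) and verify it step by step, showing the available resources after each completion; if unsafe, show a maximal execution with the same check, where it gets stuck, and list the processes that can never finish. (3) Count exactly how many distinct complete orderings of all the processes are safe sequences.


(1) Outstanding need per process (order res2, res1, res3, res4):
  bravo: (3, 3, 0, 2)
  foxtrot: (1, 6, 2, 3)
  india: (4, 6, 1, 2)
  alpha: (1, 0, 1, 0)
  echo: (1, 0, 1, 0)
(2) SAFE, for example via the order echo, alpha, bravo, foxtrot, india.
Key observation: bravo is the earliest step where a requested resource binds exactly: need (3, 3, 0, 2), pool (3, 3, 2, 2) at its turn.
Verifying each step:
  pool = (2, 1, 2, 1)
  run echo (needs (1, 0, 1, 0), free (2, 1, 2, 1)); after release of (1, 0, 0, 1) the pool is (3, 1, 2, 2)
  run alpha (needs (1, 0, 1, 0), free (3, 1, 2, 2)); after release of (0, 2, 0, 0) the pool is (3, 3, 2, 2)
  run bravo (needs (3, 3, 0, 2), free (3, 3, 2, 2)); after release of (0, 3, 0, 1) the pool is (3, 6, 2, 3)
  run foxtrot (needs (1, 6, 2, 3), free (3, 6, 2, 3)); after release of (1, 0, 0, 0) the pool is (4, 6, 2, 3)
  run india (needs (4, 6, 1, 2), free (4, 6, 2, 3)); after release of (1, 1, 0, 0) the pool is (5, 7, 2, 3)
(3) Precisely 2 of the possible complete orderings are safe sequences.


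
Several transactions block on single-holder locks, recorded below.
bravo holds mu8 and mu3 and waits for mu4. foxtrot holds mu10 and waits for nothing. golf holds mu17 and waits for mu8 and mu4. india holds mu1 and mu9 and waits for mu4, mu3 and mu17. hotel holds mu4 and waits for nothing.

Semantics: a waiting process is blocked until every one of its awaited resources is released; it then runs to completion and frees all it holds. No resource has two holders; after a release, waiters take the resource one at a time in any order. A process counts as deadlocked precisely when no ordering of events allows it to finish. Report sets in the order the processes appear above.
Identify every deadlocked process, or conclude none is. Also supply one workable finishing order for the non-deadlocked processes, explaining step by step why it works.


No process is deadlocked.
Key observation: although several processes wait, no cycle exists — each chain bottoms out at a free runner.
The rest can finish in the order hotel, bravo, golf, foxtrot, india.
Verifying each step:
  run hotel (it waits on nothing); releases mu4
  bravo: everything it awaited (mu4) is free; runs, freeing mu8 and mu3
  golf: everything it awaited (mu8 and mu4) is free; runs, freeing mu17
  run foxtrot (it waits on nothing); releases mu10
  india: everything it awaited (mu4, mu3 and mu17) is free; runs, freeing mu1 and mu9


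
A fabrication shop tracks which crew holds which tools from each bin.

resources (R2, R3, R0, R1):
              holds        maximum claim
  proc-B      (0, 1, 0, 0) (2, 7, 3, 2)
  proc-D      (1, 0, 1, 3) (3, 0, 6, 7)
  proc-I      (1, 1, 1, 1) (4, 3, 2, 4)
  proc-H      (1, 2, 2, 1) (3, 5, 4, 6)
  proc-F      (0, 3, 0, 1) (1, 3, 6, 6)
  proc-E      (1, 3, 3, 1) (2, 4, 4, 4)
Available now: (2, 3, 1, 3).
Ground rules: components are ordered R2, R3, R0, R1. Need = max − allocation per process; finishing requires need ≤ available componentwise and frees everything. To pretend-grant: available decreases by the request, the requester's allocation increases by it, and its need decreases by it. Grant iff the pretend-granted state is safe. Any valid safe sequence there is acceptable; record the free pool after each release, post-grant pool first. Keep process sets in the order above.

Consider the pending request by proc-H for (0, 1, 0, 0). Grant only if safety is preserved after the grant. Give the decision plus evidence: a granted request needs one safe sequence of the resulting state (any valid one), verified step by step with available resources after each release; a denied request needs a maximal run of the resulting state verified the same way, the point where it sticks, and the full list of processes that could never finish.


GRANT: granting preserves safety; a valid post-grant sequence is proc-E, proc-I, proc-D, proc-B, proc-H, proc-F.
Key observation: after the grant the pool drops to (2, 2, 1, 3), which still lets proc-E finish first and unwind the rest.
Verifying the post-grant state step by step:
  pool = (2, 2, 1, 3)
  proc-E: need (1, 1, 1, 3) fits (2, 2, 1, 3); releases (1, 3, 3, 1), pool now (3, 5, 4, 4)
  proc-I: need (3, 2, 1, 3) fits (3, 5, 4, 4); releases (1, 1, 1, 1), pool now (4, 6, 5, 5)
  proc-D: need (2, 0, 5, 4) fits (4, 6, 5, 5); releases (1, 0, 1, 3), pool now (5, 6, 6, 8)
  proc-B: need (2, 6, 3, 2) fits (5, 6, 6, 8); releases (0, 1, 0, 0), pool now (5, 7, 6, 8)
  proc-H: need (2, 2, 2, 5) fits (5, 7, 6, 8); releases (1, 3, 2, 1), pool now (6, 10, 8, 9)
  proc-F: need (1, 0, 6, 5) fits (6, 10, 8, 9); releases (0, 3, 0, 1), pool now (6, 13, 8, 10)


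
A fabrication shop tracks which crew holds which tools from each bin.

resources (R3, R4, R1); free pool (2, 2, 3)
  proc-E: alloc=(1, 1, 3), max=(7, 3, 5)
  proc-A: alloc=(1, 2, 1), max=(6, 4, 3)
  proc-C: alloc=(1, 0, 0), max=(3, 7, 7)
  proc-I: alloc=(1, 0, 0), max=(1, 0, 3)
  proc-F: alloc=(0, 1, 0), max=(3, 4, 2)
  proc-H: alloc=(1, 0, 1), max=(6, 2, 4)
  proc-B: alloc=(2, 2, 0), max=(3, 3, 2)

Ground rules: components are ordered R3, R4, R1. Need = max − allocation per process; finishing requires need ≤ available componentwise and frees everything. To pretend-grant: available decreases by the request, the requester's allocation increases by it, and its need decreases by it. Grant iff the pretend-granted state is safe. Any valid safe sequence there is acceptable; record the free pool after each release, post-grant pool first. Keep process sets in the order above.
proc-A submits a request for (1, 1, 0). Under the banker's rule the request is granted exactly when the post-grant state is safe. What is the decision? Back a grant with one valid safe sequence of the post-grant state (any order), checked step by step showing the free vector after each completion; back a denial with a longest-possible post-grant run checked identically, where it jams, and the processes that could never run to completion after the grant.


GRANT. The post-grant state is safe; one safe sequence: proc-B, proc-I, proc-A, proc-F, proc-E, proc-C, proc-H.
Key observation: after the grant the pool drops to (1, 1, 3), which still lets proc-B finish first and unwind the rest.
Verifying the post-grant state step by step:
  pool = (1, 1, 3)
  proc-B: need (1, 1, 2) fits (1, 1, 3); releases (2, 2, 0), pool now (3, 3, 3)
  proc-I: need (0, 0, 3) fits (3, 3, 3); releases (1, 0, 0), pool now (4, 3, 3)
  proc-A: need (4, 1, 2) fits (4, 3, 3); releases (2, 3, 1), pool now (6, 6, 4)
  proc-F: need (3, 3, 2) fits (6, 6, 4); releases (0, 1, 0), pool now (6, 7, 4)
  proc-E: need (6, 2, 2) fits (6, 7, 4); releases (1, 1, 3), pool now (7, 8, 7)
  proc-C: need (2, 7, 7) fits (7, 8, 7); releases (1, 0, 0), pool now (8, 8, 7)
  proc-H: need (5, 2, 3) fits (8, 8, 7); releases (1, 0, 1), pool now (9, 8, 8)


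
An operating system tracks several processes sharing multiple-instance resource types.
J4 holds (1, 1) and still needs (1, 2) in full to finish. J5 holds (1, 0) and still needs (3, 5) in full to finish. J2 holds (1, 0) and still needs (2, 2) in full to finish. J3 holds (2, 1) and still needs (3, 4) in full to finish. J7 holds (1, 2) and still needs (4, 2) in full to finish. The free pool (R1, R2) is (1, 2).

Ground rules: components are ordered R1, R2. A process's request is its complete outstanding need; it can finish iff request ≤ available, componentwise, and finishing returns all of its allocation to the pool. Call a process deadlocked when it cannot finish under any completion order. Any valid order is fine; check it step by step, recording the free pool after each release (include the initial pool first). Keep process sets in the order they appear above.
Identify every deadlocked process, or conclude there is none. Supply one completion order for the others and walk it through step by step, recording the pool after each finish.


Deadlocked set: J5, J3 and J7.
Key observation: after J4, J2 the pool peaks at (3, 3), and each blocked process is short somewhere: J5 on R2; J3 on R2; J7 on R1.
The rest can finish in the order J4, J2. Step-by-step check:
  pool = (1, 2)
  J4 needs (1, 2) <= (1, 2) -> finishes; pool += (1, 1) = (2, 3)
  J2 needs (2, 2) <= (2, 3) -> finishes; pool += (1, 0) = (3, 3)
The blocked processes can never fit:
  J5 still needs (3, 5) but only (3, 3) is free — short on R2
  J3 still needs (3, 4) but only (3, 3) is free — short on R2
  J7 still needs (4, 2) but only (3, 3) is free — short on R1


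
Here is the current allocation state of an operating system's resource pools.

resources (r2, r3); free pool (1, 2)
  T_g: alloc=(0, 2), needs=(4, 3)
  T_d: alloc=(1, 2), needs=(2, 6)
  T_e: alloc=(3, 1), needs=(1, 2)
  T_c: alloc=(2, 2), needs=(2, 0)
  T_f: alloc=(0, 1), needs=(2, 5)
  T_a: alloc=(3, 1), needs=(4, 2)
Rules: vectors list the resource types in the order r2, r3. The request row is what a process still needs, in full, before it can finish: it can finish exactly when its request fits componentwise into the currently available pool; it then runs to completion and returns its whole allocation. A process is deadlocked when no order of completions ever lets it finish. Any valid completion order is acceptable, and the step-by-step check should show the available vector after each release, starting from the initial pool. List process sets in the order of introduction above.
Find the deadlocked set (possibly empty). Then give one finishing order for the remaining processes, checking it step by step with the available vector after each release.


No process is deadlocked.
Key observation: the pool covers T_e at once, and every later process fits after earlier releases.
One completion order for the rest: T_e, T_c, T_g, T_d, T_a, T_f. Walking it through:
  pool = (1, 2)
  T_e needs (1, 2) <= (1, 2) -> finishes; pool += (3, 1) = (4, 3)
  T_c needs (2, 0) <= (4, 3) -> finishes; pool += (2, 2) = (6, 5)
  T_g needs (4, 3) <= (6, 5) -> finishes; pool += (0, 2) = (6, 7)
  T_d needs (2, 6) <= (6, 7) -> finishes; pool += (1, 2) = (7, 9)
  T_a needs (4, 2) <= (7, 9) -> finishes; pool += (3, 1) = (10, 10)
  T_f needs (2, 5) <= (10, 10) -> finishes; pool += (0, 1) = (10, 11)


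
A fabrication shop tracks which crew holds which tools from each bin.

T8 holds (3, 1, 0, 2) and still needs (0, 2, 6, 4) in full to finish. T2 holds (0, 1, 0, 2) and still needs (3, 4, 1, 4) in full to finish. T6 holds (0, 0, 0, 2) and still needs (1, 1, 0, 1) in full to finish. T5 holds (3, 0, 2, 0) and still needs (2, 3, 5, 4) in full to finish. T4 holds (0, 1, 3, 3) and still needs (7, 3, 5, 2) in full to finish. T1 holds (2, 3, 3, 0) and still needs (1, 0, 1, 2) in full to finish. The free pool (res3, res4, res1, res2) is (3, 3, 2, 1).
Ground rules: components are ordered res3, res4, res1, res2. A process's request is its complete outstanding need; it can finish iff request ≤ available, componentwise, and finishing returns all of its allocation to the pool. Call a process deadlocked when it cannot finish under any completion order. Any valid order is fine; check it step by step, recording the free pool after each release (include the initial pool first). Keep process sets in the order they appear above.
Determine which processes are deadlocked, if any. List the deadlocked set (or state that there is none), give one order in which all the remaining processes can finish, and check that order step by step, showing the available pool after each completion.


The deadlocked set is T8, T2, T5 and T4.
Key observation: after T6, T1 the pool peaks at (5, 6, 5, 3), and each blocked process is short somewhere: T8 on res1, res2; T2 on res2; T5 on res2; T4 on res3.
A valid finishing order for the others: T6, T1. Walking it through:
  pool = (3, 3, 2, 1)
  T6 needs (1, 1, 0, 1) <= (3, 3, 2, 1) -> finishes; pool += (0, 0, 0, 2) = (3, 3, 2, 3)
  T1 needs (1, 0, 1, 2) <= (3, 3, 2, 3) -> finishes; pool += (2, 3, 3, 0) = (5, 6, 5, 3)
The stuck group stays short no matter what:
  T8 still needs (0, 2, 6, 4) but only (5, 6, 5, 3) is free — short on res1 and res2
  T2 still needs (3, 4, 1, 4) but only (5, 6, 5, 3) is free — short on res2
  T5 still needs (2, 3, 5, 4) but only (5, 6, 5, 3) is free — short on res2
  T4 still needs (7, 3, 5, 2) but only (5, 6, 5, 3) is free — short on res3


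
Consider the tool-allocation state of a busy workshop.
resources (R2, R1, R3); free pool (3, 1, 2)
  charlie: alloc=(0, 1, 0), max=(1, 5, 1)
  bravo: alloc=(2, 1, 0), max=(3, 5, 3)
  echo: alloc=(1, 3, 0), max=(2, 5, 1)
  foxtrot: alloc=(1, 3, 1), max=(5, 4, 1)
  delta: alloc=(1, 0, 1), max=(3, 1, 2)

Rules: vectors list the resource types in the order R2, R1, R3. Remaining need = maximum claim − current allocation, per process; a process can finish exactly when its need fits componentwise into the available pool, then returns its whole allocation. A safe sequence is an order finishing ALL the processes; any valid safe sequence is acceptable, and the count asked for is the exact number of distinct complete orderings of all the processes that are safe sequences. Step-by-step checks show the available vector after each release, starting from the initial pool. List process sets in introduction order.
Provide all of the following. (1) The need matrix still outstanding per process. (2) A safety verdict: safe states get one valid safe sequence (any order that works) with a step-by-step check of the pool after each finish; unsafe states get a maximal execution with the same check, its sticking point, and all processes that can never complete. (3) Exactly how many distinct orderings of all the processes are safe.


(1) Need matrix, components ordered R2, R1, R3:
  charlie: (1, 4, 1)
  bravo: (1, 4, 3)
  echo: (1, 2, 1)
  foxtrot: (4, 1, 0)
  delta: (2, 1, 1)
(2) SAFE. One safe sequence: delta, foxtrot, bravo, echo, charlie.
Key observation: the first exact fit in this order is delta — it needs (2, 1, 1) with (3, 1, 2) free, meeting a requested resource to the last unit.
Check, step by step:
  pool = (3, 1, 2)
  delta: need (2, 1, 1) fits (3, 1, 2); releases (1, 0, 1), pool now (4, 1, 3)
  foxtrot: need (4, 1, 0) fits (4, 1, 3); releases (1, 3, 1), pool now (5, 4, 4)
  bravo: need (1, 4, 3) fits (5, 4, 4); releases (2, 1, 0), pool now (7, 5, 4)
  echo: need (1, 2, 1) fits (7, 5, 4); releases (1, 3, 0), pool now (8, 8, 4)
  charlie: need (1, 4, 1) fits (8, 8, 4); releases (0, 1, 0), pool now (8, 9, 4)
(3) Precisely 6 of the possible complete orderings are safe sequences.


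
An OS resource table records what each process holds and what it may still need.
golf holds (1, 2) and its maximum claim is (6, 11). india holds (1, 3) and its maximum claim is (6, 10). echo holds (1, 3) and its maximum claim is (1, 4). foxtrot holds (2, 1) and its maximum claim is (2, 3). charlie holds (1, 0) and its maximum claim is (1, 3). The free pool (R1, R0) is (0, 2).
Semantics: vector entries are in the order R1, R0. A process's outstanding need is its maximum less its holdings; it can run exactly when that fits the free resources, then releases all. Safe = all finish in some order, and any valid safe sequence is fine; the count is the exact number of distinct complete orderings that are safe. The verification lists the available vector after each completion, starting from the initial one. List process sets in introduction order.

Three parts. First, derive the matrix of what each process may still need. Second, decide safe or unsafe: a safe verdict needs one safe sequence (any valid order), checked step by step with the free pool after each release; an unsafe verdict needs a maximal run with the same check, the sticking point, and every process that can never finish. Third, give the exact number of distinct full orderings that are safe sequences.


(1) Remaining need (order R1, R0):
  golf: (5, 9)
  india: (5, 7)
  echo: (0, 1)
  foxtrot: (0, 2)
  charlie: (0, 3)
(2) UNSAFE — no complete ordering exists.
Key observation: echo, charlie, foxtrot can finish, but then (4, 6) is all there is, and the blocked group's R1 demands exceed it.
Going as far as possible: echo, charlie, foxtrot; after that, nothing fits. Check, step by step:
  pool = (0, 2)
  echo: need (0, 1) fits (0, 2); releases (1, 3), pool now (1, 5)
  charlie: need (0, 3) fits (1, 5); releases (1, 0), pool now (2, 5)
  foxtrot: need (0, 2) fits (2, 5); releases (2, 1), pool now (4, 6)
  golf cannot run: need (5, 9) vs free (4, 6) (insufficient R1 and R0)
  india cannot run: need (5, 7) vs free (4, 6) (insufficient R1 and R0)
Never able to finish: golf and india.
(3) The exact count: 0 of the possible complete orderings are safe sequences.


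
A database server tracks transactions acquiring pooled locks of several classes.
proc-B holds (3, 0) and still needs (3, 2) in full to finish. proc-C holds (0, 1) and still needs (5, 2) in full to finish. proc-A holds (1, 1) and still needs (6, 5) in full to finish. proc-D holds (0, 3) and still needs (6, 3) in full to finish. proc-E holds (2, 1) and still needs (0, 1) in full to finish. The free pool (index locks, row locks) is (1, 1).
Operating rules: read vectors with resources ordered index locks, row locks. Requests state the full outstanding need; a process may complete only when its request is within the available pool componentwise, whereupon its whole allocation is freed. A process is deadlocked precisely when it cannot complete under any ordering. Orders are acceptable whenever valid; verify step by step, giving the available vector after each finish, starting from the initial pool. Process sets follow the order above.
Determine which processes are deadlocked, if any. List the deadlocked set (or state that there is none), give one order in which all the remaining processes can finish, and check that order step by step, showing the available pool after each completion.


The deadlocked set is empty.
Key observation: starting with proc-E, each completion frees enough for the next — no one is permanently blocked.
A valid finishing order for the others: proc-E, proc-B, proc-C, proc-D, proc-A. Verifying each step:
  pool = (1, 1)
  proc-E needs (0, 1) <= (1, 1) -> finishes; pool += (2, 1) = (3, 2)
  proc-B needs (3, 2) <= (3, 2) -> finishes; pool += (3, 0) = (6, 2)
  proc-C needs (5, 2) <= (6, 2) -> finishes; pool += (0, 1) = (6, 3)
  proc-D needs (6, 3) <= (6, 3) -> finishes; pool += (0, 3) = (6, 6)
  proc-A needs (6, 5) <= (6, 6) -> finishes; pool += (1, 1) = (7, 7)


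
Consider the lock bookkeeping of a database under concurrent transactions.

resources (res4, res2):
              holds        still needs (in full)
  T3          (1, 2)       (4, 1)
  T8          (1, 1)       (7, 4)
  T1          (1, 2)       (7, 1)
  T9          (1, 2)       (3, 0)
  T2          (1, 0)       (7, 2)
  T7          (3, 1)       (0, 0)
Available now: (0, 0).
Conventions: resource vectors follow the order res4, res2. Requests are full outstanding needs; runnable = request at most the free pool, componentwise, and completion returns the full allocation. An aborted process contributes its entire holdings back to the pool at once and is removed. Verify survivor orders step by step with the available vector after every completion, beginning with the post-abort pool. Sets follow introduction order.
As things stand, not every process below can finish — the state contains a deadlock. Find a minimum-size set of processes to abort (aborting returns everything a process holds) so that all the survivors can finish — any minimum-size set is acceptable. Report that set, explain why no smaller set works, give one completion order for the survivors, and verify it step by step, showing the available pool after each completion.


Abort T8 and T2.
Key observation: no ordering could ever have run T1 before the abort of T8 and T2; with (2, 1) back in the pool it fits at step 4.
Why nothing smaller works — every single abort fails: T3 alone leaves T8 blocked (short on res4); T8 alone leaves T1 blocked (short on res4); T1 alone leaves T8 blocked (short on res4); T9 alone leaves T8 blocked (short on res4); T2 alone leaves T8 blocked (short on res4); T7 alone leaves T8 blocked (short on res4).
Survivors finish in the order: T7, T3, T9, T1. Walking it through (pool after the aborts first):
  pool = (2, 1)
  run T7 (needs (0, 0), free (2, 1)); after release of (3, 1) the pool is (5, 2)
  run T3 (needs (4, 1), free (5, 2)); after release of (1, 2) the pool is (6, 4)
  run T9 (needs (3, 0), free (6, 4)); after release of (1, 2) the pool is (7, 6)
  run T1 (needs (7, 1), free (7, 6)); after release of (1, 2) the pool is (8, 8)


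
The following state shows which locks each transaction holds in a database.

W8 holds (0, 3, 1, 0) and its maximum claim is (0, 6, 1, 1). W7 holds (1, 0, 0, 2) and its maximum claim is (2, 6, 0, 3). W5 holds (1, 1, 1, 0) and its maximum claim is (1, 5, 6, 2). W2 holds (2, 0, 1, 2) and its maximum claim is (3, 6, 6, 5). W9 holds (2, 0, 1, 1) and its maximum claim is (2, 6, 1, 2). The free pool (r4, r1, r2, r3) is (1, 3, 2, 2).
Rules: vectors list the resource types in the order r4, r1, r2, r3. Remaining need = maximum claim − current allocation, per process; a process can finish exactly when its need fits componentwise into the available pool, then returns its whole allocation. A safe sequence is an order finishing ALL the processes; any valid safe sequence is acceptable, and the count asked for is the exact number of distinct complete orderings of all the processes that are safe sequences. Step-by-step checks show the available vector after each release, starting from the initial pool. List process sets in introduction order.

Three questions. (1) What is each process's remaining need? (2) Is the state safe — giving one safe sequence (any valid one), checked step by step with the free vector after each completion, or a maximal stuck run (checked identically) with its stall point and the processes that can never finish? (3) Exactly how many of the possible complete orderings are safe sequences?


(1) Outstanding need per process (order r4, r1, r2, r3):
  W8: (0, 3, 0, 1)
  W7: (1, 6, 0, 1)
  W5: (0, 4, 5, 2)
  W2: (1, 6, 5, 3)
  W9: (0, 6, 0, 1)
(2) UNSAFE.
Key observation: r2 is the bottleneck — with W8, W9, W7 done the pool holds (4, 6, 4, 5), short of every remaining need.
Going as far as possible: W8, W9, W7; after that, nothing fits. Step-by-step check:
  pool = (1, 3, 2, 2)
  W8: need (0, 3, 0, 1) fits (1, 3, 2, 2); releases (0, 3, 1, 0), pool now (1, 6, 3, 2)
  W9: need (0, 6, 0, 1) fits (1, 6, 3, 2); releases (2, 0, 1, 1), pool now (3, 6, 4, 3)
  W7: need (1, 6, 0, 1) fits (3, 6, 4, 3); releases (1, 0, 0, 2), pool now (4, 6, 4, 5)
  W5 still needs (0, 4, 5, 2) but only (4, 6, 4, 5) is free — short on r2
  W2 still needs (1, 6, 5, 3) but only (4, 6, 4, 5) is free — short on r2
Permanently blocked: W5 and W2.
(3) Precisely 0 of the possible complete orderings are safe sequences.


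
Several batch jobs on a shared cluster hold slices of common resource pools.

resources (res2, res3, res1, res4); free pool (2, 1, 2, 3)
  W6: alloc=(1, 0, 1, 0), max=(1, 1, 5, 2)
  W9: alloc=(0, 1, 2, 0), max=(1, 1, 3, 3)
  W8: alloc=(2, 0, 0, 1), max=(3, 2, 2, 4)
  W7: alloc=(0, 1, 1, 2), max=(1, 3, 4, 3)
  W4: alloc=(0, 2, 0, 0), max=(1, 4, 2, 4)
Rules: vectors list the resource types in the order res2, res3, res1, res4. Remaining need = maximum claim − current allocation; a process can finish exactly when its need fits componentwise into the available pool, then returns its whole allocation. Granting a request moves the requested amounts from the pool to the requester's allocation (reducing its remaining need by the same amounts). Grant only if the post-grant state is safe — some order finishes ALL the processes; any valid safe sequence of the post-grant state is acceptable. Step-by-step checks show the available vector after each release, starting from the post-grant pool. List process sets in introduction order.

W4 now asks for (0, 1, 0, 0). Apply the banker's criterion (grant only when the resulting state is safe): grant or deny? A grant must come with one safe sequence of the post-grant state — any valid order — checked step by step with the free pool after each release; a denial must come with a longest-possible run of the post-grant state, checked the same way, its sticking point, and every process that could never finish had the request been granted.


DENY — the pretend-granted state is unsafe.
Key observation: after W9, W6 the pool peaks at (3, 1, 5, 3), and each blocked process is short somewhere: W8 on res3; W7 on res3; W4 on res4.
After a pretend grant, a maximal execution: W9, W6 — then nothing else fits. Step-by-step check:
  pool = (2, 0, 2, 3)
  W9 needs (1, 0, 1, 3) <= (2, 0, 2, 3) -> finishes; pool += (0, 1, 2, 0) = (2, 1, 4, 3)
  W6 needs (0, 1, 4, 2) <= (2, 1, 4, 3) -> finishes; pool += (1, 0, 1, 0) = (3, 1, 5, 3)
  W8 cannot run: need (1, 2, 2, 3) vs free (3, 1, 5, 3) (insufficient res3)
  W7 cannot run: need (1, 2, 3, 1) vs free (3, 1, 5, 3) (insufficient res3)
  W4 cannot run: need (1, 1, 2, 4) vs free (3, 1, 5, 3) (insufficient res4)
Processes that could never finish after the grant: W8, W7 and W4.


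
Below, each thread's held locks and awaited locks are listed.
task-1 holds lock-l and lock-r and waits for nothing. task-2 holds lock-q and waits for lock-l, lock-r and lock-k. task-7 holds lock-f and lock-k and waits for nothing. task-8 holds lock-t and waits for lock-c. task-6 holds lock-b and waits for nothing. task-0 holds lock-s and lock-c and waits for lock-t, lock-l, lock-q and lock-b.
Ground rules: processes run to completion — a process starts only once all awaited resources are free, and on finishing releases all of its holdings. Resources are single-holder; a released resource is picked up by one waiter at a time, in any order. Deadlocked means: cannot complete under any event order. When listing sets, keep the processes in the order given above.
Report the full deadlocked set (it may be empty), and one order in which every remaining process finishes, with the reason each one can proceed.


Deadlocked: task-8 and task-0.
Key observation: along task-8 -> task-0 -> task-8, each member waits on what the next one holds — a deadlock; no other process is dragged down with it.
One completion order for the rest: task-7, task-1, task-6, task-2.
Verifying each step:
  task-7: no waits; runs immediately, freeing lock-f and lock-k
  task-1: no waits; runs immediately, freeing lock-l and lock-r
  task-6: no waits; runs immediately, freeing lock-b
  run task-2 (all its waits — lock-l, lock-r and lock-k — are resolved); releases lock-q


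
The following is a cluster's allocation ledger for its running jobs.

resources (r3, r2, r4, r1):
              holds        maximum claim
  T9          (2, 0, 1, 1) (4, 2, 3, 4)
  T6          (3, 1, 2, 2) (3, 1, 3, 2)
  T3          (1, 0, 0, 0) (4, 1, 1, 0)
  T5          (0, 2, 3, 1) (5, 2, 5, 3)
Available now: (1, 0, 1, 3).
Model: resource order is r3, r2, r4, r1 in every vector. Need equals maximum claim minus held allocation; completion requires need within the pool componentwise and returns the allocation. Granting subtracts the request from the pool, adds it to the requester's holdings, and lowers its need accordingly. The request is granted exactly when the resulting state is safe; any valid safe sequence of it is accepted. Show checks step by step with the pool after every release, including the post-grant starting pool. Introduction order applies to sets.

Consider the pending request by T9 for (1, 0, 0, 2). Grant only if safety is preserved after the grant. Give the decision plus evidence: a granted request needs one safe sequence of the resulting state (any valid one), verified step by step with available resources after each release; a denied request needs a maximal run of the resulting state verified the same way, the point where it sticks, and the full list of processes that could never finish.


DENY — the pretend-granted state is unsafe.
Key observation: after T6, T3 the pool peaks at (4, 1, 3, 3), and each blocked process is short somewhere: T9 on r2; T5 on r3.
On the post-grant state, T6, T3 is a maximal run — nothing extends it. Check, step by step:
  pool = (0, 0, 1, 1)
  run T6 (needs (0, 0, 1, 0), free (0, 0, 1, 1)); after release of (3, 1, 2, 2) the pool is (3, 1, 3, 3)
  run T3 (needs (3, 1, 1, 0), free (3, 1, 3, 3)); after release of (1, 0, 0, 0) the pool is (4, 1, 3, 3)
  T9 still needs (1, 2, 2, 1) but only (4, 1, 3, 3) is free — short on r2
  T5 still needs (5, 0, 2, 2) but only (4, 1, 3, 3) is free — short on r3
Had the request been granted, T9 and T5 could never finish.


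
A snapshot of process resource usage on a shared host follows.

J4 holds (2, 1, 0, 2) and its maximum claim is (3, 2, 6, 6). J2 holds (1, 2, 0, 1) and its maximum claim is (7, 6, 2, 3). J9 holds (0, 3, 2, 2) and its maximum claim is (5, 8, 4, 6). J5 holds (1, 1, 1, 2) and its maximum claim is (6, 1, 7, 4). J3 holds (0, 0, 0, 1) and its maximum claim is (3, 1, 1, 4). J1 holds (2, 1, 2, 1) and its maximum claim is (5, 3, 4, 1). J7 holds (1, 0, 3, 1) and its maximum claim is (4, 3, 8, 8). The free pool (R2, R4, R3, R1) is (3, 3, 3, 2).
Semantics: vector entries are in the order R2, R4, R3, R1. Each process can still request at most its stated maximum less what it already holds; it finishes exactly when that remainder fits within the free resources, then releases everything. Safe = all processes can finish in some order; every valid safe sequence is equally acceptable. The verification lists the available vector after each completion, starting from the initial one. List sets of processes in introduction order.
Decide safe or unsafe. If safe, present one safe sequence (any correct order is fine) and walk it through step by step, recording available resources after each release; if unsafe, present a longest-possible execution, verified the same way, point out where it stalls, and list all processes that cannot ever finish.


UNSAFE.
Key observation: after J1, J3 the pool peaks at (5, 4, 5, 4), and each blocked process is short somewhere: J4 on R3; J2 on R2; J9 on R4; J5 on R3; J7 on R1.
A maximal execution: J1, J3 — then nothing else fits. Check, step by step:
  pool = (3, 3, 3, 2)
  run J1 (needs (3, 2, 2, 0), free (3, 3, 3, 2)); after release of (2, 1, 2, 1) the pool is (5, 4, 5, 3)
  run J3 (needs (3, 1, 1, 3), free (5, 4, 5, 3)); after release of (0, 0, 0, 1) the pool is (5, 4, 5, 4)
  J4 still needs (1, 1, 6, 4) but only (5, 4, 5, 4) is free — short on R3
  J2 still needs (6, 4, 2, 2) but only (5, 4, 5, 4) is free — short on R2
  J9 still needs (5, 5, 2, 4) but only (5, 4, 5, 4) is free — short on R4
  J5 still needs (5, 0, 6, 2) but only (5, 4, 5, 4) is free — short on R3
  J7 still needs (3, 3, 5, 7) but only (5, 4, 5, 4) is free — short on R1
Permanently blocked: J4, J2, J9, J5 and J7.
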